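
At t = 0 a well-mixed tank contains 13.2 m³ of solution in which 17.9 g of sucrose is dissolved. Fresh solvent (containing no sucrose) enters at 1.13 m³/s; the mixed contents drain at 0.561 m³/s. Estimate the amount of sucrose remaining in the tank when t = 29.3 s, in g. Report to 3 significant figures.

8.00 g

Total volume: dV/dt = Q_in − Q_out = 0.56900 m³/s, so V(t) = 13.2 + 0.56900 t and V(29.3) = 29.872 m³.
Solute balance: dm/dt = 0 − Q_out C = −Q_out m/V(t).
Separate: dm/m = −Q_out dt/V(t) ⇒ ln(m/m₀) = −(Q_out/(Q_in−Q_out)) ln(V/V₀).
m = m₀ (V₀/V)^(Q_out/(Q_in−Q_out)) = 17.9 × (13.2/29.872)^(0.98594) = 8.0012 g.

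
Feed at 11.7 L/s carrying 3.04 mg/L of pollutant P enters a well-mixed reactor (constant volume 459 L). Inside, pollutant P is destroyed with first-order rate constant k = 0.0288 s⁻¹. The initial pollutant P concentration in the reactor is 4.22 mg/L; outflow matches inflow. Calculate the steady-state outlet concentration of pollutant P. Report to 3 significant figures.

Accumulation = in − out − consumed: V dC/dt = Q C_in − Q C − k V C.
Steady state (dC/dt = 0): C_ss = Q C_in/(Q + kV) = C_in/(1 + kV/Q).
C_ss = 11.7·3.04/(11.7 + 0.0288·459) = 35.568/24.919 = 1.4273 mg/L.

1.43 mg/L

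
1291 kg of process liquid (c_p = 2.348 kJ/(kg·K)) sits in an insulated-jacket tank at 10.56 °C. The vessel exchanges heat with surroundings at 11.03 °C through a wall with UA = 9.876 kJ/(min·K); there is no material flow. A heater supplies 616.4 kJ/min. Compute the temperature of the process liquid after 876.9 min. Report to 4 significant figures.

69.83 °C

Lumped-capacitance energy balance: M c_p dT/dt = UA(T_amb − T) + Q̇.
dT/dt = (T_ss − T)/τ with T_ss = T_amb + Q̇/UA = 11.03 + 616.4/9.876 = 73.4439 °C, τ = M c_p/UA = 1291·2.348/9.876 = 306.933 min.
This is linear first-order; T(t) = T_ss + (T₀ − T_ss) e^(−t/τ).
T(876.9) = 73.4439 + (-62.8839)·0.0574421 = 69.8317 °C.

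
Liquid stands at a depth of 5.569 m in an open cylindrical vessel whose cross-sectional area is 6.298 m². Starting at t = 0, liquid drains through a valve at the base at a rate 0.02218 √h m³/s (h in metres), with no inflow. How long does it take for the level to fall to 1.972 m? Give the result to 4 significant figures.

A dh/dt = −Q_out = −0.02218 √h.
This is separable: 2 d(√h)/dt = −0.02218/A, so √h = √h₀ − (0.02218/(2A)) t.
t = 2A(√h₀ − √h)/0.02218 = 2·6.298·(√5.569 − √1.972)/0.02218
  = 12.5960 × (2.35987 − 1.40428) / 0.02218 = 542.681 s.

542.7 s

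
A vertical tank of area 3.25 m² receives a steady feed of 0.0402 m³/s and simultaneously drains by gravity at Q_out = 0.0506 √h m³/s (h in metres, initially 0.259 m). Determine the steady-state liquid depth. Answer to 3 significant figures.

Unsteady balance on liquid volume: A dh/dt = Q_in − 0.0506 √h. At steady state dh/dt = 0:
Q_in = 0.0506 √h_ss ⇒ √h_ss = 0.0402/0.0506 = 0.79447.
h_ss = 0.79447² = 0.63118 m. (Since h₀ = 0.259 m < h_ss, the level will rise toward this value.)

0.631 m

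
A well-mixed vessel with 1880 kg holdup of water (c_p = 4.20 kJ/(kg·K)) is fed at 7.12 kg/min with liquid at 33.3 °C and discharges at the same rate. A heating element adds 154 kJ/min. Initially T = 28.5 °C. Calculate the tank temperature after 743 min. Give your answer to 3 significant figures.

37.9 °C

Energy balance: M c_p dT/dt = ṁ c_p (T_in − T) + 154.
Rearrange: dT/dt = (T_ss − T)/τ with τ = M/ṁ = 264.04 min and T_ss = T_in + Q̇/(ṁ c_p) = 38.450 °C.
This is linear first-order; T(t) = T_ss + (T₀ − T_ss) e^(−t/τ).
T(743) = 38.450 + (-9.9498)·e^(−743/264.04) = 38.450 + (-9.9498)·0.059970 = 37.853 °C.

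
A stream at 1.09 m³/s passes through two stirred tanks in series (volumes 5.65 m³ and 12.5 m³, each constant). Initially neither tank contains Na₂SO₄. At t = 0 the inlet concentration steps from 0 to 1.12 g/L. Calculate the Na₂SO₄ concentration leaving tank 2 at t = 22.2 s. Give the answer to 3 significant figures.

0.838 g/L

Time constants: τᵢ = Vᵢ/Q for each well-mixed tank.
τ₁ = 5.65/1.09 = 5.1835 s; τ₂ = 12.5/1.09 = 11.468 s.
Solving the cascade with C₁(0)=C₂(0)=0 gives C₂(t) = C_in[1 − (τ₁ e^(−t/τ₁) − τ₂ e^(−t/τ₂))/(τ₁ − τ₂)].
At t = 22.2: e^(−t/τ₁) = 0.013804, e^(−t/τ₂) = 0.14430.
C₂ = 1.12·[1 − (5.1835·0.013804 − 11.468·0.14430)/(-6.2844)] = 1.12·0.74806 = 0.83783 g/L.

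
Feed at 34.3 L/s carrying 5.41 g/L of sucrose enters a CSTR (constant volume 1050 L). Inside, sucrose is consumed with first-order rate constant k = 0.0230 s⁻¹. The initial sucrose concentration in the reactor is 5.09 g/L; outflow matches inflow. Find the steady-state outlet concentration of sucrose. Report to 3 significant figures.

3.17 g/L

Species balance: V dC/dt = Q C_in − Q C − k V C.
Steady state (dC/dt = 0): C_ss = Q C_in/(Q + kV) = C_in/(1 + kV/Q).
C_ss = 34.3·5.41/(34.3 + 0.0230·1050) = 185.56/58.450 = 3.1747 g/L.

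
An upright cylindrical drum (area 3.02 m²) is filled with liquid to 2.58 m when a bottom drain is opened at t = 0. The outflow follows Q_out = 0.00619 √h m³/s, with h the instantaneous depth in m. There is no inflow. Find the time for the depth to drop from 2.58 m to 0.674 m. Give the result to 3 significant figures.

766 s

With no inflow, A dh/dt = −0.00619 √h.
Separate and integrate: 2(√h − √h₀) = −(0.00619/A) t.
t = 2A(√h₀ − √h)/0.00619 = 2·3.02·(√2.58 − √0.674)/0.00619
  = 6.0400 × (1.6062 − 0.82098) / 0.00619 = 766.23 s.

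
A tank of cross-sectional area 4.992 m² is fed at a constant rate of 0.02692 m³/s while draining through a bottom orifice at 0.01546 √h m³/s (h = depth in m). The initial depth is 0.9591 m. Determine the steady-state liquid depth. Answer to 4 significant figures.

3.032 m

Level balance: A dh/dt = 0.02692 − 0.01546 √h. Setting dh/dt = 0:
Q_in = 0.01546 √h_ss ⇒ √h_ss = 0.02692/0.01546 = 1.74127.
h_ss = 1.74127² = 3.03201 m. (Since h₀ = 0.9591 m < h_ss, the level will rise toward this value.)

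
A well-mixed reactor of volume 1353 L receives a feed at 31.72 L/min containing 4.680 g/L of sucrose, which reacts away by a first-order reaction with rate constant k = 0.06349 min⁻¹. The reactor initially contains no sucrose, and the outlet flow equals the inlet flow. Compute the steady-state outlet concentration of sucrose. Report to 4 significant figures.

V dC/dt = Q(C_in − C) − k V C.
Steady state (dC/dt = 0): C_ss = Q C_in/(Q + kV) = C_in/(1 + kV/Q).
C_ss = 31.72·4.680/(31.72 + 0.06349·1353) = 148.450/117.622 = 1.26209 g/L.

1.262 g/L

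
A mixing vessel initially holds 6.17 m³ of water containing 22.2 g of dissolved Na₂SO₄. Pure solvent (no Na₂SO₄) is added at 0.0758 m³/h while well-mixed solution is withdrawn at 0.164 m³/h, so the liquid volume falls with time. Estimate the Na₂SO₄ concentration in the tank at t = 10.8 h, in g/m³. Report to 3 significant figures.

3.12 g/m³

Total volume: dV/dt = Q_in − Q_out = -0.088200 m³/h, so V(t) = 6.17 − 0.088200 t and V(10.8) = 5.2174 m³.
Solute balance: dm/dt = 0 − Q_out C = −Q_out m/V(t).
dm/m = −Q_out dt/(V₀ − 0.088200 t); integrating gives ln(m/m₀) = −(Q_out/(Q_in−Q_out)) ln(V/V₀).
m = m₀ (V₀/V)^(Q_out/(Q_in−Q_out)) = 22.2 × (6.17/5.2174)^(-1.8594) = 16.253 g.
C = m/V = 16.253/5.2174 = 3.1151 g/m³.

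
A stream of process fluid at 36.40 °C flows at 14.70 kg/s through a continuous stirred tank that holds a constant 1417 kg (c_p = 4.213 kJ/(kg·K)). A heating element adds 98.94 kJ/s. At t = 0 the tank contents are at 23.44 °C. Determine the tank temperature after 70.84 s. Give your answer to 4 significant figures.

M c_p dT/dt = ṁ c_p (T_in − T) + Q̇.
Rearrange: dT/dt = (T_ss − T)/τ with τ = M/ṁ = 96.3946 s and T_ss = T_in + Q̇/(ṁ c_p) = 37.9976 °C.
This is linear first-order; T(t) = T_ss + (T₀ − T_ss) e^(−t/τ).
T(70.84) = 37.9976 + (-14.5576)·e^(−70.84/96.3946) = 37.9976 + (-14.5576)·0.479555 = 31.0164 °C.

31.02 °C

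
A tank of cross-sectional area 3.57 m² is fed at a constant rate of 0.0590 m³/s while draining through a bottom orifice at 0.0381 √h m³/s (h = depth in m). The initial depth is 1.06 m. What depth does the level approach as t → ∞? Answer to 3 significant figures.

Mass balance (ρ constant): A dh/dt = Q_in − 0.0381 √h. At steady state dh/dt = 0:
Q_in = 0.0381 √h_ss ⇒ √h_ss = 0.0590/0.0381 = 1.5486.
h_ss = 1.5486² = 2.3980 m. (Since h₀ = 1.06 m < h_ss, the level will rise toward this value.)

2.40 m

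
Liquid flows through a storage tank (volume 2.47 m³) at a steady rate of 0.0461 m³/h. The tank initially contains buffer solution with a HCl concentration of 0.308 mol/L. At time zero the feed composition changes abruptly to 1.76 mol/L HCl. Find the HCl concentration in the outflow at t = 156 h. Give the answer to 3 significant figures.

1.68 mol/L

Species balance on the tank: V dC/dt = Q(C_in − C).
Time constant τ = V/Q = 2.47/0.0461 = 53.579 h.
Integrating: C(t) = C_in + (C₀ − C_in) e^(−t/τ).
C(156) = 1.76 + (0.308 − 1.76)·e^(−156/53.579) = 1.76 + (-1.4520)·0.054390 = 1.6810 mol/L.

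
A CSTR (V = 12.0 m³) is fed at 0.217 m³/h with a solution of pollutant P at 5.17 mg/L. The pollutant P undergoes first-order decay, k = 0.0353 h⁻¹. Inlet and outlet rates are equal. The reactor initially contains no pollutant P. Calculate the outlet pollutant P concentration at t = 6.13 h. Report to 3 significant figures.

0.489 mg/L

Accumulation = in − out − consumed: V dC/dt = Q C_in − Q C − k V C.
This is linear with rate a = Q/V + k = 0.053383 h⁻¹.
C_ss = Q C_in/(Q + kV) = 1.7513 mg/L; C(t) = C_ss + (C₀ − C_ss) e^(−a t).
C(6.13) = 1.7513 + (-1.7513)·e^(−0.053383·6.13) = 1.7513 + (-1.7513)·0.72091 = 0.48877 mg/L.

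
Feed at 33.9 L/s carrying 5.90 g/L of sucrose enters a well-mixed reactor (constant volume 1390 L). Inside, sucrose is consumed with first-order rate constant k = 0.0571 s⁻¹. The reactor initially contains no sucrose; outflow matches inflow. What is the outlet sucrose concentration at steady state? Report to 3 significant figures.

1.77 g/L

Species balance: V dC/dt = Q C_in − Q C − k V C.
At steady state: 0 = Q C_in − (Q + kV) C_ss, so C_ss = Q C_in/(Q + kV).
C_ss = 33.9·5.90/(33.9 + 0.0571·1390) = 200.01/113.27 = 1.7658 g/L.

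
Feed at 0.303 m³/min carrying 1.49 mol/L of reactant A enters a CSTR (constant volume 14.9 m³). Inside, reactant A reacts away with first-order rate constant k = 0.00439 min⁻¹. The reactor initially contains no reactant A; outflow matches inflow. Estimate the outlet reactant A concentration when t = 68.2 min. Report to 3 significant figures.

0.998 mol/L

Accumulation = in − out − consumed: V dC/dt = Q C_in − Q C − k V C.
This is linear with rate a = Q/V + k = 0.024726 min⁻¹.
C_ss = Q C_in/(Q + kV) = 1.2255 mol/L; C(t) = C_ss + (C₀ − C_ss) e^(−a t).
C(68.2) = 1.2255 + (-1.2255)·e^(−0.024726·68.2) = 1.2255 + (-1.2255)·0.18521 = 0.99849 mol/L.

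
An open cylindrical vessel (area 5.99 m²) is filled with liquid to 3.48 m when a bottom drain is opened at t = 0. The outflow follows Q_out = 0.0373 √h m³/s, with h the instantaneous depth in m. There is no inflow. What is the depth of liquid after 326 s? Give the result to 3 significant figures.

A dh/dt = −Q_out = −0.0373 √h.
Separate and integrate: 2(√h − √h₀) = −(0.0373/A) t.
√h = √3.48 − 0.0373·326/(2·5.99) = 1.8655 − 1.0150 = 0.85047.
h = 0.85047² = 0.72329 m.

0.723 m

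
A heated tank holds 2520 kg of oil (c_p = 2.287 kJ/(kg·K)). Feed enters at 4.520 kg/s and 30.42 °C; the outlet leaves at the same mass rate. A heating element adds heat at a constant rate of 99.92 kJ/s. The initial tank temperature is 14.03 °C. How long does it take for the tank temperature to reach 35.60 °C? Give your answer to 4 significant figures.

M c_p dT/dt = ṁ c_p (T_in − T) + Q̇.
τ = M/ṁ = 557.522 s; T_ss = T_in + Q̇/(ṁ c_p) = 40.0860 °C.
T(t) = T_ss + (T₀ − T_ss) e^(−t/τ). Set T = 35.60:
e^(−t/τ) = (35.60 − 40.0860)/(14.03 − 40.0860) = 0.172168
t = −557.522 · ln(0.172168) = 980.839 s.

980.8 s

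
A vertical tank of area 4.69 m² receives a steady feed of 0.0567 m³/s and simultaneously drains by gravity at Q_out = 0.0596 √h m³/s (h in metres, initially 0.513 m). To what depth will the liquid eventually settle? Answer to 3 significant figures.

0.905 m

Accumulation of liquid (constant cross-section A): A dh/dt = Q_in − 0.0596 √h. At steady state dh/dt = 0:
Q_in = 0.0596 √h_ss ⇒ √h_ss = 0.0567/0.0596 = 0.95134.
h_ss = 0.95134² = 0.90505 m. (Since h₀ = 0.513 m < h_ss, the level will rise toward this value.)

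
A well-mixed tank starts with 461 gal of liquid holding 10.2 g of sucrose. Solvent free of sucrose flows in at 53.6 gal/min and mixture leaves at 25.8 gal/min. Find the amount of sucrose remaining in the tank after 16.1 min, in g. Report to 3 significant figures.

5.43 g

Total volume: dV/dt = Q_in − Q_out = 27.800 gal/min, so V(t) = 461 + 27.800 t and V(16.1) = 908.58 gal.
Solute balance: dm/dt = 0 − Q_out C = −Q_out m/V(t).
Separate: dm/m = −Q_out dt/V(t) ⇒ ln(m/m₀) = −(Q_out/(Q_in−Q_out)) ln(V/V₀).
m = m₀ (V₀/V)^(Q_out/(Q_in−Q_out)) = 10.2 × (461/908.58)^(0.92806) = 5.4342 g.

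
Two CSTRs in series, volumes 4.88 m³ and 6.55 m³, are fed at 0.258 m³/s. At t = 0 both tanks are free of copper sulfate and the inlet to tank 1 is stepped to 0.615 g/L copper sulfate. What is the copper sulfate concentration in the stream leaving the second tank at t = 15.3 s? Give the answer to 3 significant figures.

0.0951 g/L

Each tank obeys Vᵢ dCᵢ/dt = Q(Cᵢ₋₁ − Cᵢ), so τᵢ = Vᵢ/Q.
τ₁ = 4.88/0.258 = 18.915 s; τ₂ = 6.55/0.258 = 25.388 s.
Tank 1: C₁ = C_in(1 − e^(−t/τ₁)). Tank 2 (τ₁ ≠ τ₂): C₂ = C_in[1 − (τ₁ e^(−t/τ₁) − τ₂ e^(−t/τ₂))/(τ₁ − τ₂)].
At t = 15.3: e^(−t/τ₁) = 0.44535, e^(−t/τ₂) = 0.54736.
C₂ = 0.615·[1 − (18.915·0.44535 − 25.388·0.54736)/(-6.4729)] = 0.615·0.15457 = 0.095060 g/L.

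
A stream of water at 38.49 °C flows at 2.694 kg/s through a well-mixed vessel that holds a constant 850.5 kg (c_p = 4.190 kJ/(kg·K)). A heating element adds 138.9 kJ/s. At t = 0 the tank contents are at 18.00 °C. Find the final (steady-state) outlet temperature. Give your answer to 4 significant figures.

50.80 °C

Heat balance on the well-mixed liquid: M c_p dT/dt = ṁ c_p (T_in − T) + 138.9.
At steady state dT/dt = 0 ⇒ T_ss = T_in + Q̇/(ṁ c_p) = 38.49 + 138.9/(2.694·4.190) = 50.7953 °C.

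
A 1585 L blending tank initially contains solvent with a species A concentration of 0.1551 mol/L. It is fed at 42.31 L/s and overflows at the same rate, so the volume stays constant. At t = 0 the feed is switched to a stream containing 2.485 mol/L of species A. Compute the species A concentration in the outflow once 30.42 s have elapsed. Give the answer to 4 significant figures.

Accumulation = in − out for the solute gives V dC/dt = Q(C_in − C).
Time constant τ = V/Q = 1585/42.31 = 37.4616 s.
This is linear first-order; C(t) = C_in + (C₀ − C_in) e^(−t/τ).
C(30.42) = 2.485 + (0.1551 − 2.485)·e^(−30.42/37.4616) = 2.485 + (-2.32990)·0.443955 = 1.45063 mol/L.

1.451 mol/L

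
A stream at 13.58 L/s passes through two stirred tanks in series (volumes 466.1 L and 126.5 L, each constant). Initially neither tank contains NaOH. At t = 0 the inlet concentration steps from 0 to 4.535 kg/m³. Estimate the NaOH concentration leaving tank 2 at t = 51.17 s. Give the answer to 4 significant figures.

3.140 kg/m³

Species balance on tank i: dCᵢ/dt = (Cᵢ₋₁ − Cᵢ)/τᵢ with τᵢ = Vᵢ/Q.
τ₁ = 466.1/13.58 = 34.3225 s; τ₂ = 126.5/13.58 = 9.31517 s.
Tank 1: C₁ = C_in(1 − e^(−t/τ₁)). Tank 2 (τ₁ ≠ τ₂): C₂ = C_in[1 − (τ₁ e^(−t/τ₁) − τ₂ e^(−t/τ₂))/(τ₁ − τ₂)].
At t = 51.17: e^(−t/τ₁) = 0.225180, e^(−t/τ₂) = 0.00411470.
C₂ = 4.535·[1 − (34.3225·0.225180 − 9.31517·0.00411470)/(25.0074)] = 4.535·0.692474 = 3.14037 kg/m³.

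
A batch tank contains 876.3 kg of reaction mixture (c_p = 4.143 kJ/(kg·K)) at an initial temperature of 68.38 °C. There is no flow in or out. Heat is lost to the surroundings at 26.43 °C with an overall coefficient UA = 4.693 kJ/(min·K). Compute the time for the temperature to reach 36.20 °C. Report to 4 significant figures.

Lumped-capacitance energy balance: M c_p dT/dt = UA(T_amb − T).
τ = M c_p/UA = 773.601 min; T_ss = T_amb = 26.4300 °C.
T(t) = T_ss + (T₀ − T_ss)e^(−t/τ); set T = 36.20:
t = −τ ln[(T − T_ss)/(T₀ − T_ss)] = −773.601 · ln(0.232896) = 1127.26 min.

1127 min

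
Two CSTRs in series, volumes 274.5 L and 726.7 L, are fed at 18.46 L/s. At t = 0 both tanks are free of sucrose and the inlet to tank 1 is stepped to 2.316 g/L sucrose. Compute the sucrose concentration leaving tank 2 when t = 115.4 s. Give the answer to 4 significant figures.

Species balance on tank i: dCᵢ/dt = (Cᵢ₋₁ − Cᵢ)/τᵢ with τᵢ = Vᵢ/Q.
τ₁ = 274.5/18.46 = 14.8700 s; τ₂ = 726.7/18.46 = 39.3662 s.
Solving the cascade with C₁(0)=C₂(0)=0 gives C₂(t) = C_in[1 − (τ₁ e^(−t/τ₁) − τ₂ e^(−t/τ₂))/(τ₁ − τ₂)].
At t = 115.4: e^(−t/τ₁) = 0.000426202, e^(−t/τ₂) = 0.0533197.
C₂ = 2.316·[1 − (14.8700·0.000426202 − 39.3662·0.0533197)/(-24.4962)] = 2.316·0.914572 = 2.11815 g/L.

2.118 g/L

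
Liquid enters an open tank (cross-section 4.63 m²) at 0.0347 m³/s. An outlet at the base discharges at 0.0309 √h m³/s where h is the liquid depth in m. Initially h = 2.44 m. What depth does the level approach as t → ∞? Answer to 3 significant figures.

A dh/dt = Q_in − 0.0309 √h. Steady state requires inflow = outflow:
Q_in = 0.0309 √h_ss ⇒ √h_ss = 0.0347/0.0309 = 1.1230.
h_ss = 1.1230² = 1.2611 m. (Since h₀ = 2.44 m > h_ss, the level will fall toward this value.)

1.26 m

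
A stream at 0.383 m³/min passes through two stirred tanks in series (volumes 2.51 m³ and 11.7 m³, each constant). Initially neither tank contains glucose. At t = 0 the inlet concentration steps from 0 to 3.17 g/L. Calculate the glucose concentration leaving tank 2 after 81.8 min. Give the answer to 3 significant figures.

Each tank obeys Vᵢ dCᵢ/dt = Q(Cᵢ₋₁ − Cᵢ), so τᵢ = Vᵢ/Q.
τ₁ = 2.51/0.383 = 6.5535 min; τ₂ = 11.7/0.383 = 30.548 min.
Solving the cascade with C₁(0)=C₂(0)=0 gives C₂(t) = C_in[1 − (τ₁ e^(−t/τ₁) − τ₂ e^(−t/τ₂))/(τ₁ − τ₂)].
At t = 81.8: e^(−t/τ₁) = 3.7950e-06, e^(−t/τ₂) = 0.068719.
C₂ = 3.17·[1 − (6.5535·3.7950e-06 − 30.548·0.068719)/(-23.995)] = 3.17·0.91251 = 2.8927 g/L.

2.89 g/L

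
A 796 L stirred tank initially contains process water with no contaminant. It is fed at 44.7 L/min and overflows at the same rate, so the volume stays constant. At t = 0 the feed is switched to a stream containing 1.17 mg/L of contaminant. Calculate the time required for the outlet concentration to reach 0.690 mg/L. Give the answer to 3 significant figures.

Species balance on the tank: V dC/dt = Q(C_in − C), so τ = V/Q = 17.808 min.
C(t) = C_in + (C₀ − C_in) e^(−t/τ). Set C = 0.690 and solve for t:
e^(−t/τ) = (C − C_in)/(C₀ − C_in) = (0.690 − 1.17)/(0 − 1.17) = 0.41026
t = −τ ln(…) = 17.808 × 0.89097 = 15.866 min.

15.9 min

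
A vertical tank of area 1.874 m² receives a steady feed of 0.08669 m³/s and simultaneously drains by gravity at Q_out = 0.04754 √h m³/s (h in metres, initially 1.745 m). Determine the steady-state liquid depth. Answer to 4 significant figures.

Unsteady balance on liquid volume: A dh/dt = Q_in − 0.04754 √h. At steady state dh/dt = 0:
Q_in = 0.04754 √h_ss ⇒ √h_ss = 0.08669/0.04754 = 1.82352.
h_ss = 1.82352² = 3.32521 m. (Since h₀ = 1.745 m < h_ss, the level will rise toward this value.)

3.325 m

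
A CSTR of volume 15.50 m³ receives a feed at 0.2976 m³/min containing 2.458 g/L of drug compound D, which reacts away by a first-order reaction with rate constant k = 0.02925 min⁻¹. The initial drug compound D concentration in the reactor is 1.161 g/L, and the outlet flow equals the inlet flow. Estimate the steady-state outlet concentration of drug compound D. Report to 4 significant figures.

0.9741 g/L

V dC/dt = Q(C_in − C) − k V C.
At steady state: 0 = Q C_in − (Q + kV) C_ss, so C_ss = Q C_in/(Q + kV).
C_ss = 0.2976·2.458/(0.2976 + 0.02925·15.50) = 0.731501/0.750975 = 0.974068 g/L.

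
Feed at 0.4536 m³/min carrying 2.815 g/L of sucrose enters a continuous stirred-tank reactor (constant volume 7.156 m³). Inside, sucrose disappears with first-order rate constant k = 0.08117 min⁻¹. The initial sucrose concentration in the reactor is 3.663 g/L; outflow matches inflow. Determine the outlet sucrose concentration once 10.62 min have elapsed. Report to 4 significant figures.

Accumulation = in − out − consumed: V dC/dt = Q C_in − Q C − k V C.
This is linear with rate a = Q/V + k = 0.144557 min⁻¹.
C_ss = Q C_in/(Q + kV) = 1.23436 g/L; C(t) = C_ss + (C₀ − C_ss) e^(−a t).
C(10.62) = 1.23436 + (2.42864)·e^(−0.144557·10.62) = 1.23436 + (2.42864)·0.215413 = 1.75752 g/L.

1.758 g/L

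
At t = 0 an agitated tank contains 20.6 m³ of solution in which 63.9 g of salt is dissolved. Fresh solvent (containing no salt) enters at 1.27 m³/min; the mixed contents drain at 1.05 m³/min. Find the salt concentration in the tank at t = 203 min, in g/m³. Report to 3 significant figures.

0.00399 g/m³

Let m(t) be the amount of salt. Volume: V(t) = V₀ + (Q_in − Q_out) t = 20.6 + 0.22000 t; V(203) = 65.260 m³.
No salt enters, so dm/dt = −Q_out · (m/V).
Separate: dm/m = −Q_out dt/V(t) ⇒ ln(m/m₀) = −(Q_out/(Q_in−Q_out)) ln(V/V₀).
m = m₀ (V₀/V)^(Q_out/(Q_in−Q_out)) = 63.9 × (20.6/65.260)^(4.7727) = 0.26026 g.
C = m/V = 0.26026/65.260 = 0.0039881 g/m³.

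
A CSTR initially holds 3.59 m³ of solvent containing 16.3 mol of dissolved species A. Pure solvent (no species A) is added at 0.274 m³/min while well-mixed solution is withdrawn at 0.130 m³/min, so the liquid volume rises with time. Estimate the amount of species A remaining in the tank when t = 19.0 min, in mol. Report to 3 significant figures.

Total volume: dV/dt = Q_in − Q_out = 0.14400 m³/min, so V(t) = 3.59 + 0.14400 t and V(19.0) = 6.3260 m³.
Solute balance: dm/dt = 0 − Q_out C = −Q_out m/V(t).
dm/m = −Q_out dt/(V₀ + 0.14400 t); integrating gives ln(m/m₀) = −(Q_out/(Q_in−Q_out)) ln(V/V₀).
m = m₀ (V₀/V)^(Q_out/(Q_in−Q_out)) = 16.3 × (3.59/6.3260)^(0.90278) = 9.7740 mol.

9.77 mol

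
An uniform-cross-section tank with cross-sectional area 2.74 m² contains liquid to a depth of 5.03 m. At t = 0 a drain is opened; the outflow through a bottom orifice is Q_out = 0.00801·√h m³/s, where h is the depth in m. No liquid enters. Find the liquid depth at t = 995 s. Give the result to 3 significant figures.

0.622 m

With no inflow, A dh/dt = −0.00801 √h.
∫ h^(−1/2) dh = −(0.00801/A) ∫ dt, giving 2√h = 2√h₀ − (0.00801/A) t.
√h = √5.03 − 0.00801·995/(2·2.74) = 2.2428 − 1.4544 = 0.78840.
h = 0.78840² = 0.62157 m.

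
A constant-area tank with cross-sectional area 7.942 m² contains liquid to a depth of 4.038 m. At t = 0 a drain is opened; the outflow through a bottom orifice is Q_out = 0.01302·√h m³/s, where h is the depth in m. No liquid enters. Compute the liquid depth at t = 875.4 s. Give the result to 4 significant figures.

1.669 m

With no inflow, A dh/dt = −0.01302 √h.
Separate and integrate: 2(√h − √h₀) = −(0.01302/A) t.
√h = √4.038 − 0.01302·875.4/(2·7.942) = 2.00948 − 0.717559 = 1.29192.
h = 1.29192² = 1.66905 m.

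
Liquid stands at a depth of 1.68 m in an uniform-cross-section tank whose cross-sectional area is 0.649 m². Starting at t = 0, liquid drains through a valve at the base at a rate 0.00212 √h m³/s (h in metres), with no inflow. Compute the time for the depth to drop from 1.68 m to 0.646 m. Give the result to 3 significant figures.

A dh/dt = −Q_out = −0.00212 √h.
Separate and integrate: 2(√h − √h₀) = −(0.00212/A) t.
t = 2A(√h₀ − √h)/0.00212 = 2·0.649·(√1.68 − √0.646)/0.00212
  = 1.2980 × (1.2961 − 0.80374) / 0.00212 = 301.48 s.

301 s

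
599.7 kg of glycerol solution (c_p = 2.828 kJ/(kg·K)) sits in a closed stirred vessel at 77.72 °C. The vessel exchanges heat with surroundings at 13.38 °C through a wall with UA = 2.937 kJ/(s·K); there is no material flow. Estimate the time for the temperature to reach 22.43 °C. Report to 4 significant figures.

1133 s

Lumped-capacitance energy balance: M c_p dT/dt = UA(T_amb − T).
τ = M c_p/UA = 577.444 s; T_ss = T_amb = 13.3800 °C.
T(t) = T_ss + (T₀ − T_ss)e^(−t/τ); set T = 22.43:
t = −τ ln[(T − T_ss)/(T₀ − T_ss)] = −577.444 · ln(0.140659) = 1132.61 s.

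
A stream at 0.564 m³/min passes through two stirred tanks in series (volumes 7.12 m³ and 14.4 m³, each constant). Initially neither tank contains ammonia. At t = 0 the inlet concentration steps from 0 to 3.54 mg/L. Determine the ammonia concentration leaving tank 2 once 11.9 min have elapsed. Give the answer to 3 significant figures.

0.495 mg/L

Each tank obeys Vᵢ dCᵢ/dt = Q(Cᵢ₋₁ − Cᵢ), so τᵢ = Vᵢ/Q.
τ₁ = 7.12/0.564 = 12.624 min; τ₂ = 14.4/0.564 = 25.532 min.
Solving the cascade with C₁(0)=C₂(0)=0 gives C₂(t) = C_in[1 − (τ₁ e^(−t/τ₁) − τ₂ e^(−t/τ₂))/(τ₁ − τ₂)].
At t = 11.9: e^(−t/τ₁) = 0.38960, e^(−t/τ₂) = 0.62745.
C₂ = 3.54·[1 − (12.624·0.38960 − 25.532·0.62745)/(-12.908)] = 3.54·0.13992 = 0.49530 mg/L.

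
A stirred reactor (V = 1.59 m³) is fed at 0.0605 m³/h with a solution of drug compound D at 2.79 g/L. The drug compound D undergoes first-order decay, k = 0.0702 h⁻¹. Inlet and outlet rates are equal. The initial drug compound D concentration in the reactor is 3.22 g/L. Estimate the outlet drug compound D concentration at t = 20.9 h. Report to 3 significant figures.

V dC/dt = Q(C_in − C) − k V C.
This is linear with rate a = Q/V + k = 0.10825 h⁻¹.
C_ss = Q C_in/(Q + kV) = 0.98069 g/L; C(t) = C_ss + (C₀ − C_ss) e^(−a t).
C(20.9) = 0.98069 + (2.2393)·e^(−0.10825·20.9) = 0.98069 + (2.2393)·0.10410 = 1.2138 g/L.

1.21 g/L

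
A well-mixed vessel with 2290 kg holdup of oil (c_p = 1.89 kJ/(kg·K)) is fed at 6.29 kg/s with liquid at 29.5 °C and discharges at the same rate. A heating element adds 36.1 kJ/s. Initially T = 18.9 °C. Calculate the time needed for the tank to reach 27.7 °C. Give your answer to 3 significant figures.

Unsteady energy balance on the tank contents: M c_p dT/dt = ṁ c_p (T_in − T) + 36.1.
τ = M/ṁ = 364.07 s; T_ss = T_in + Q̇/(ṁ c_p) = 32.537 °C.
T(t) = T_ss + (T₀ − T_ss) e^(−t/τ). Set T = 27.7:
e^(−t/τ) = (27.7 − 32.537)/(18.9 − 32.537) = 0.35468
t = −364.07 · ln(0.35468) = 377.37 s.

377 s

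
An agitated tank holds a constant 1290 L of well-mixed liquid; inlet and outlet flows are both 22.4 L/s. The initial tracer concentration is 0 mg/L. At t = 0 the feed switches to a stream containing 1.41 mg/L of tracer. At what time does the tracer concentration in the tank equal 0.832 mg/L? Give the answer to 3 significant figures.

Unsteady species balance (constant V, well mixed): V dC/dt = Q(C_in − C), so τ = V/Q = 57.589 s.
C(t) = C_in + (C₀ − C_in) e^(−t/τ). Set C = 0.832 and solve for t:
e^(−t/τ) = (C − C_in)/(C₀ − C_in) = (0.832 − 1.41)/(0 − 1.41) = 0.40993
t = −τ ln(…) = 57.589 × 0.89177 = 51.356 s.

51.4 s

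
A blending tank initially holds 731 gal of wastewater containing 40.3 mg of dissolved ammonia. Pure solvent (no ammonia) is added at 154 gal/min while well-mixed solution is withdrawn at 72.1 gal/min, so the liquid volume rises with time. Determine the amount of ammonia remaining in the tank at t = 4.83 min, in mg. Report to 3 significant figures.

27.5 mg

Total volume: dV/dt = Q_in − Q_out = 81.900 gal/min, so V(t) = 731 + 81.900 t and V(4.83) = 1126.6 gal.
Solute balance: dm/dt = 0 − Q_out C = −Q_out m/V(t).
Separate: dm/m = −Q_out dt/V(t) ⇒ ln(m/m₀) = −(Q_out/(Q_in−Q_out)) ln(V/V₀).
m = m₀ (V₀/V)^(Q_out/(Q_in−Q_out)) = 40.3 × (731/1126.6)^(0.88034) = 27.538 mg.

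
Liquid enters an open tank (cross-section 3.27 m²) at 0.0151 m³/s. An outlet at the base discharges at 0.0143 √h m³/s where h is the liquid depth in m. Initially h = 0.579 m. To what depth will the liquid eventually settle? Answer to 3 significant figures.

A dh/dt = Q_in − 0.0143 √h. Steady state requires inflow = outflow:
Q_in = 0.0143 √h_ss ⇒ √h_ss = 0.0151/0.0143 = 1.0559.
h_ss = 1.0559² = 1.1150 m. (Since h₀ = 0.579 m < h_ss, the level will rise toward this value.)

1.12 m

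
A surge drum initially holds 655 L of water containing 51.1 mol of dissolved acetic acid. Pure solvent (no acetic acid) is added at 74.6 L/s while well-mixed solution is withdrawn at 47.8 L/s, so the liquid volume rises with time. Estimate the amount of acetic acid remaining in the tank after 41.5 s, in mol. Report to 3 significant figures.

Total volume: dV/dt = Q_in − Q_out = 26.800 L/s, so V(t) = 655 + 26.800 t and V(41.5) = 1767.2 L.
Species balance (pure solvent in): dm/dt = −Q_out · m/V(t).
Separate: dm/m = −Q_out dt/V(t) ⇒ ln(m/m₀) = −(Q_out/(Q_in−Q_out)) ln(V/V₀).
m = m₀ (V₀/V)^(Q_out/(Q_in−Q_out)) = 51.1 × (655/1767.2)^(1.7836) = 8.7020 mol.

8.70 mol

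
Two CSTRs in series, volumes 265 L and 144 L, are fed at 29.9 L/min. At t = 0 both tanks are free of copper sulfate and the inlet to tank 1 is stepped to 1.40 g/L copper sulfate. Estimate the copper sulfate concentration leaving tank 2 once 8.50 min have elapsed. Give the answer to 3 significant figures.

0.510 g/L

Species balance on tank i: dCᵢ/dt = (Cᵢ₋₁ − Cᵢ)/τᵢ with τᵢ = Vᵢ/Q.
τ₁ = 265/29.9 = 8.8629 min; τ₂ = 144/29.9 = 4.8161 min.
Tank 1: C₁ = C_in(1 − e^(−t/τ₁)). Tank 2 (τ₁ ≠ τ₂): C₂ = C_in[1 − (τ₁ e^(−t/τ₁) − τ₂ e^(−t/τ₂))/(τ₁ − τ₂)].
At t = 8.50: e^(−t/τ₁) = 0.38325, e^(−t/τ₂) = 0.17120.
C₂ = 1.40·[1 − (8.8629·0.38325 − 4.8161·0.17120)/(4.0468)] = 1.40·0.36438 = 0.51013 g/L.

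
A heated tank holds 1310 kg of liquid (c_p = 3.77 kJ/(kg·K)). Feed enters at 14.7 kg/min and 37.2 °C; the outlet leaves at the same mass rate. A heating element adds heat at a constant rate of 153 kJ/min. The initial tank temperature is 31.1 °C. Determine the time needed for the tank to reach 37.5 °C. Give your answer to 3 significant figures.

114 min

M c_p dT/dt = ṁ c_p (T_in − T) + Q̇.
τ = M/ṁ = 89.116 min; T_ss = T_in + Q̇/(ṁ c_p) = 39.961 °C.
T(t) = T_ss + (T₀ − T_ss) e^(−t/τ). Set T = 37.5:
e^(−t/τ) = (37.5 − 39.961)/(31.1 − 39.961) = 0.27772
t = −89.116 · ln(0.27772) = 114.17 min.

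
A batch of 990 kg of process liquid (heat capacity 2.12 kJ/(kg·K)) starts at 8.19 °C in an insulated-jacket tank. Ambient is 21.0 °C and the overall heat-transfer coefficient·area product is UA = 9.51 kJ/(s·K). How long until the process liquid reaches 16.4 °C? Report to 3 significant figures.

Lumped-capacitance energy balance: M c_p dT/dt = UA(T_amb − T).
τ = M c_p/UA = 220.69 s; T_ss = T_amb = 21.000 °C.
T(t) = T_ss + (T₀ − T_ss)e^(−t/τ); set T = 16.4:
t = −τ ln[(T − T_ss)/(T₀ − T_ss)] = −220.69 · ln(0.35909) = 226.03 s.

226 s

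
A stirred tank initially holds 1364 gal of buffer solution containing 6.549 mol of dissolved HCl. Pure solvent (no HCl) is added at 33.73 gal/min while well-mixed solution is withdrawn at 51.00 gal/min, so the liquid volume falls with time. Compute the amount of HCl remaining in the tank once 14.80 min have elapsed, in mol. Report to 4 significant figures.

3.549 mol

Total volume: dV/dt = Q_in − Q_out = -17.2700 gal/min, so V(t) = 1364 − 17.2700 t and V(14.80) = 1108.40 gal.
Species balance (pure solvent in): dm/dt = −Q_out · m/V(t).
dm/m = −Q_out dt/(V₀ − 17.2700 t); integrating gives ln(m/m₀) = −(Q_out/(Q_in−Q_out)) ln(V/V₀).
m = m₀ (V₀/V)^(Q_out/(Q_in−Q_out)) = 6.549 × (1364/1108.40)^(-2.95310) = 3.54857 mol.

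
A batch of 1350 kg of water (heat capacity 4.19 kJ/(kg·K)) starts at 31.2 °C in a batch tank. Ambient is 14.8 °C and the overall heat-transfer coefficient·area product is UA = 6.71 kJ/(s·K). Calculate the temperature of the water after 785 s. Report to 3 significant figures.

21.3 °C

M c_p dT/dt = −UA(T − T_amb).
dT/dt = (T_ss − T)/τ with T_ss = T_amb = 14.800 °C, τ = M c_p/UA = 1350·4.19/6.71 = 843.00 s.
Solution: T(t) = T_ss + (T₀ − T_ss) e^(−t/τ).
T(785) = 14.800 + (16.400)·0.39408 = 21.263 °C.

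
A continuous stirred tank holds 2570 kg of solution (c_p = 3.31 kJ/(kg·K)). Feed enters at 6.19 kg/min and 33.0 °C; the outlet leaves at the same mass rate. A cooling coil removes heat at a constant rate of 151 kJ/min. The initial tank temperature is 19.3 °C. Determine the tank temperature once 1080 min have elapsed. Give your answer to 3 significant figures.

M c_p dT/dt = ṁ c_p (T_in − T) − Q̇.
Rearrange: dT/dt = (T_ss − T)/τ with τ = M/ṁ = 415.19 min and T_ss = T_in − Q̇/(ṁ c_p) = 25.630 °C.
This is linear first-order; T(t) = T_ss + (T₀ − T_ss) e^(−t/τ).
T(1080) = 25.630 + (-6.3302)·e^(−1080/415.19) = 25.630 + (-6.3302)·0.074181 = 25.161 °C.

25.2 °C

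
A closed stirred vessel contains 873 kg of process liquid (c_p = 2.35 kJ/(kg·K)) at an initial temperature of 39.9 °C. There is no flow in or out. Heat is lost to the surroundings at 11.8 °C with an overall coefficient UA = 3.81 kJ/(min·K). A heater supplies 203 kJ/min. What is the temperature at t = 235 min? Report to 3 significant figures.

M c_p dT/dt = −UA(T − T_amb) + Q̇.
dT/dt = (T_ss − T)/τ with T_ss = T_amb + Q̇/UA = 11.8 + 203/3.81 = 65.081 °C, τ = M c_p/UA = 873·2.35/3.81 = 538.46 min.
Integrating: T(t) = T_ss + (T₀ − T_ss) e^(−t/τ).
T(235) = 65.081 + (-25.181)·0.64634 = 48.805 °C.

48.8 °C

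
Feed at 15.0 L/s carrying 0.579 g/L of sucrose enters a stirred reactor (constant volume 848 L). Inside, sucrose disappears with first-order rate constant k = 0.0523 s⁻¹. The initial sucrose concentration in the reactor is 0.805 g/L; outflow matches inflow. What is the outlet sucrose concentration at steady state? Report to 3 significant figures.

Accumulation = in − out − consumed: V dC/dt = Q C_in − Q C − k V C.
Steady state (dC/dt = 0): C_ss = Q C_in/(Q + kV) = C_in/(1 + kV/Q).
C_ss = 15.0·0.579/(15.0 + 0.0523·848) = 8.6850/59.350 = 0.14633 g/L.

0.146 g/L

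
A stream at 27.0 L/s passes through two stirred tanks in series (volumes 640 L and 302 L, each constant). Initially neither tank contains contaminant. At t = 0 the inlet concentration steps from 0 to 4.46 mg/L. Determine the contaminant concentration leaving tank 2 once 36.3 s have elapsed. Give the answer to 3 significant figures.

Each tank obeys Vᵢ dCᵢ/dt = Q(Cᵢ₋₁ − Cᵢ), so τᵢ = Vᵢ/Q.
τ₁ = 640/27.0 = 23.704 s; τ₂ = 302/27.0 = 11.185 s.
Tank 1: C₁ = C_in(1 − e^(−t/τ₁)). Tank 2 (τ₁ ≠ τ₂): C₂ = C_in[1 − (τ₁ e^(−t/τ₁) − τ₂ e^(−t/τ₂))/(τ₁ − τ₂)].
At t = 36.3: e^(−t/τ₁) = 0.21623, e^(−t/τ₂) = 0.038954.
C₂ = 4.46·[1 − (23.704·0.21623 − 11.185·0.038954)/(12.519)] = 4.46·0.62537 = 2.7892 mg/L.

2.79 mg/L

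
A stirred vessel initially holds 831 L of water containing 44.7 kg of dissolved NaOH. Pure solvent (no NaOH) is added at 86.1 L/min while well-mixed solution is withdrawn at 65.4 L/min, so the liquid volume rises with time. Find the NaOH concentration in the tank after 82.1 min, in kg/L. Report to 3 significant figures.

0.000524 kg/L

Let m(t) be the amount of NaOH. Volume: V(t) = V₀ + (Q_in − Q_out) t = 831 + 20.700 t; V(82.1) = 2530.5 L.
Solute balance: dm/dt = 0 − Q_out C = −Q_out m/V(t).
dm/m = −Q_out dt/(V₀ + 20.700 t); integrating gives ln(m/m₀) = −(Q_out/(Q_in−Q_out)) ln(V/V₀).
m = m₀ (V₀/V)^(Q_out/(Q_in−Q_out)) = 44.7 × (831/2530.5)^(3.1594) = 1.3256 kg.
C = m/V = 1.3256/2530.5 = 0.00052385 kg/L.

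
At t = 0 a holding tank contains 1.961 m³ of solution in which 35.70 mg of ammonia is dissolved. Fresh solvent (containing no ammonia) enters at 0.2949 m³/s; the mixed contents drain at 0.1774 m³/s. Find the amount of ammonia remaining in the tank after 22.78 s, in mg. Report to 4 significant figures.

Let m(t) be the amount of ammonia. Volume: V(t) = V₀ + (Q_in − Q_out) t = 1.961 + 0.117500 t; V(22.78) = 4.63765 m³.
No ammonia enters, so dm/dt = −Q_out · (m/V).
dm/m = −Q_out dt/(V₀ + 0.117500 t); integrating gives ln(m/m₀) = −(Q_out/(Q_in−Q_out)) ln(V/V₀).
m = m₀ (V₀/V)^(Q_out/(Q_in−Q_out)) = 35.70 × (1.961/4.63765)^(1.50979) = 9.73372 mg.

9.734 mg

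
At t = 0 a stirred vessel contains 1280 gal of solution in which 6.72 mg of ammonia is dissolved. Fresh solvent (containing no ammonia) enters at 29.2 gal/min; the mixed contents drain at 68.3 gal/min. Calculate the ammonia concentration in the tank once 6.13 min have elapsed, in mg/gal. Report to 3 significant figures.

Total volume: dV/dt = Q_in − Q_out = -39.100 gal/min, so V(t) = 1280 − 39.100 t and V(6.13) = 1040.3 gal.
Solute balance: dm/dt = 0 − Q_out C = −Q_out m/V(t).
Separate: dm/m = −Q_out dt/V(t) ⇒ ln(m/m₀) = −(Q_out/(Q_in−Q_out)) ln(V/V₀).
m = m₀ (V₀/V)^(Q_out/(Q_in−Q_out)) = 6.72 × (1280/1040.3)^(-1.7468) = 4.6782 mg.
C = m/V = 4.6782/1040.3 = 0.0044969 mg/gal.

0.00450 mg/gal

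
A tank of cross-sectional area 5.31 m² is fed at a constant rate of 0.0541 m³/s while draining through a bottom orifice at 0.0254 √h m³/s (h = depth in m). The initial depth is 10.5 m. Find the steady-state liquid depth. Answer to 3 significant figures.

4.54 m

Level balance: A dh/dt = 0.0541 − 0.0254 √h. Setting dh/dt = 0:
Q_in = 0.0254 √h_ss ⇒ √h_ss = 0.0541/0.0254 = 2.1299.
h_ss = 2.1299² = 4.5366 m. (Since h₀ = 10.5 m > h_ss, the level will fall toward this value.)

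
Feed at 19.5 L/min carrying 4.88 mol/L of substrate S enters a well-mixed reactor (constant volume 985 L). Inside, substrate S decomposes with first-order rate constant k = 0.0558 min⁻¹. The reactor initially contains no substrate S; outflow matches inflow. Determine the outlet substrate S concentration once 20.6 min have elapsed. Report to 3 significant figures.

1.01 mol/L

Accumulation = in − out − consumed: V dC/dt = Q C_in − Q C − k V C.
dC/dt = (Q/V) C_in − (Q/V + k) C; effective rate a = Q/V + k = 0.019797 + 0.0558 = 0.075597 min⁻¹.
C_ss = Q C_in/(Q + kV) = 1.2780 mol/L; C(t) = C_ss + (C₀ − C_ss) e^(−a t).
C(20.6) = 1.2780 + (-1.2780)·e^(−0.075597·20.6) = 1.2780 + (-1.2780)·0.21070 = 1.0087 mol/L.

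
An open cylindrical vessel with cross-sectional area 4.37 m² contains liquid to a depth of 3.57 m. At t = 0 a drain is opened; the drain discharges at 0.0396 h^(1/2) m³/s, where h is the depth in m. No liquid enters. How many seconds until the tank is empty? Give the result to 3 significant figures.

417 s

A dh/dt = −Q_out = −0.0396 √h.
This is separable: 2 d(√h)/dt = −0.0396/A, so √h = √h₀ − (0.0396/(2A)) t.
Tank is empty when √h = 0: t_empty = 2A√h₀/0.0396.
t_empty = 2·4.37·√3.57/0.0396 = 8.7400·1.8894/0.0396 = 417.01 s.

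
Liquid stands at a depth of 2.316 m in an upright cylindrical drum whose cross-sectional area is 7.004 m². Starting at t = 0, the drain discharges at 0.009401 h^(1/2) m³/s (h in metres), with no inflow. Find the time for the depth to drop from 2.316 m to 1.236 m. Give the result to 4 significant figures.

611.0 s

Mass balance (ρ constant): A dh/dt = −0.009401 √h.
∫ h^(−1/2) dh = −(0.009401/A) ∫ dt, giving 2√h = 2√h₀ − (0.009401/A) t.
t = 2A(√h₀ − √h)/0.009401 = 2·7.004·(√2.316 − √1.236)/0.009401
  = 14.0080 × (1.52184 − 1.11176) / 0.009401 = 611.050 s.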